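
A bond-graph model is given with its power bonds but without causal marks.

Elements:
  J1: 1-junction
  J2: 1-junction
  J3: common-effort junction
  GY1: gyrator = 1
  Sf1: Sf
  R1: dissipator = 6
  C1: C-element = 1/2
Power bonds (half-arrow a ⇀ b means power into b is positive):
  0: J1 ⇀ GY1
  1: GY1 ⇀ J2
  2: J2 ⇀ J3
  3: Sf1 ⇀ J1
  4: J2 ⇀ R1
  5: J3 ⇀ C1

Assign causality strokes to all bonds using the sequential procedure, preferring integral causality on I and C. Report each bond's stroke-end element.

bond 0 stroke at J1
bond 1 stroke at J2
bond 2 stroke at J2
bond 3 stroke at Sf1
bond 4 stroke at R1
bond 5 stroke at J3

bond 3 stroke→Sf1  (source Sf1 imposes f)
bond 0 stroke→J1  (1-jn J1 has f-setter on 3)
bond 1 stroke→J2  (GY1: gyrator matches bond 0)
bond 5 stroke→J3  (C1 integral (e out))
bond 2 stroke→J2  (0-jn J3 has e-setter on 5)
bond 4 stroke→R1  (only one flow-in slot at J2)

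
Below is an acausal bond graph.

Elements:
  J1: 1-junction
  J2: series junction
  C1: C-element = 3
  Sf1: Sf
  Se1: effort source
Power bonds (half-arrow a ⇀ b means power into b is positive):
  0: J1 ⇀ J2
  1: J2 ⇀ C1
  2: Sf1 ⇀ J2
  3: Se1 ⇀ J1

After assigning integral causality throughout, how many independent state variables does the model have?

#2 stroke→Sf1  (Sf1: flow source, stroke at near end)
#3 stroke→J1  (source Se1 imposes e)
#0 stroke→J2  (J1 needs exactly one f-in)
#1 stroke→J2  (J2: bond 2 brought flow, rest push out)

1  (C1 all integral)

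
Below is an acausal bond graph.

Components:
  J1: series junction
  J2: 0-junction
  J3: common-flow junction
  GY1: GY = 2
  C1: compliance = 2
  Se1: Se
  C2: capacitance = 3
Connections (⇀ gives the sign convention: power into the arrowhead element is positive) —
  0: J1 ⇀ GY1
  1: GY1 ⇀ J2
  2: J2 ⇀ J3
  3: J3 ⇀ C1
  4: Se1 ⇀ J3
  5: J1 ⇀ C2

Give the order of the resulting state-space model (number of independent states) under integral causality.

bond 4 stroke→J3  (Se1 fixes effort; stroke away)
bond 3 stroke→J3  (C1 outputs effort q/C1)
bond 2 stroke→J2  (only one flow-in slot at J3)
bond 1 stroke→GY1  (common-e at J2 fixed by 2)
bond 0 stroke→GY1  (GY GY1: same side as bond 1)
bond 5 stroke→J1  (common-f at J1 fixed by 0)

2  (C1, C2 all integral)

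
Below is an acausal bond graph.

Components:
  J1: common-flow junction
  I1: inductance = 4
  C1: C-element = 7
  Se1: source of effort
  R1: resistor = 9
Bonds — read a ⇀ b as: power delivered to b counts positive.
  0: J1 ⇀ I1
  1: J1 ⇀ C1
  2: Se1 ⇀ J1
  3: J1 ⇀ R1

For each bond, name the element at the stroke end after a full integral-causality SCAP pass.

#2 stroke→J1  (source Se1 imposes e)
#0 stroke→I1  (I1 integral (f out))
#1 stroke→J1  (J1 flow already set via bond 0)
#3 stroke→J1  (J1: bond 0 brought flow, rest push out)

bond 0 |I1
bond 1 |J1
bond 2 |J1
bond 3 |J1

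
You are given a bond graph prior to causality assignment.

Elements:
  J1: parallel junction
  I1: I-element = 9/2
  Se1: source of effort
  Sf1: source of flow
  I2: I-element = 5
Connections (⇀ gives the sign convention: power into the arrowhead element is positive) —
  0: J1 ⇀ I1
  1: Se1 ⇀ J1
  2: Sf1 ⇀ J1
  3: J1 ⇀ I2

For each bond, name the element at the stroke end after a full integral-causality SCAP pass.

β1 stroke at J1  (Se1: effort source, stroke at far end)
β2 stroke at Sf1  (source Sf1 imposes f)
β0 stroke at I1  (J1 effort already set via bond 1)
β3 stroke at I2  (J1: bond 1 brought effort, rest push out)

β0 |I1
β1 |J1
β2 |Sf1
β3 |I2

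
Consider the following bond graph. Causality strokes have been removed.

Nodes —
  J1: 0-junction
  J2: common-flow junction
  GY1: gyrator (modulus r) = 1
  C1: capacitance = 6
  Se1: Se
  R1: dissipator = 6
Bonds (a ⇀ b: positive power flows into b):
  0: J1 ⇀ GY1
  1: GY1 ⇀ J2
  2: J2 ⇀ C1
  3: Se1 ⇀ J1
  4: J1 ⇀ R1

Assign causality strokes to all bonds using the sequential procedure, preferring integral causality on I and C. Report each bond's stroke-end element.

β3 |J1  (source Se1 imposes e)
β0 |GY1  (J1 effort already set via bond 3)
β4 |R1  (common-e at J1 fixed by 3)
β1 |GY1  (GY1 both-in/both-out from 0)
β2 |J2  (1-jn J2 has f-setter on 1)

β0 stroke→GY1
β1 stroke→GY1
β2 stroke→J2
β3 stroke→J1
β4 stroke→R1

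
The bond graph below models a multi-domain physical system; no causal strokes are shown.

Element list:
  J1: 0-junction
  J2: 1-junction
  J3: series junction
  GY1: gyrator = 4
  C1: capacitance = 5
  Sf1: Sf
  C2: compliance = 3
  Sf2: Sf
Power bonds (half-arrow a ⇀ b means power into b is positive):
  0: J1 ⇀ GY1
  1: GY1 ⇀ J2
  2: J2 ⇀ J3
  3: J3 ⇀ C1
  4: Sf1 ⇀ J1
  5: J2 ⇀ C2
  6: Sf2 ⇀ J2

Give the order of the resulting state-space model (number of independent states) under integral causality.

2  (C1, C2 all integral)

b4 stroke at Sf1  (Sf1: flow source, stroke at near end)
b6 stroke at Sf2  (source Sf2 imposes f)
b0 stroke at J1  (J1: last free bond brings effort in)
b1 stroke at J2  (J2 flow already set via bond 6)
b2 stroke at J2  (J2: bond 6 brought flow, rest push out)
b5 stroke at J2  (common-f at J2 fixed by 6)
b3 stroke at J3  (1-jn J3 has f-setter on 2)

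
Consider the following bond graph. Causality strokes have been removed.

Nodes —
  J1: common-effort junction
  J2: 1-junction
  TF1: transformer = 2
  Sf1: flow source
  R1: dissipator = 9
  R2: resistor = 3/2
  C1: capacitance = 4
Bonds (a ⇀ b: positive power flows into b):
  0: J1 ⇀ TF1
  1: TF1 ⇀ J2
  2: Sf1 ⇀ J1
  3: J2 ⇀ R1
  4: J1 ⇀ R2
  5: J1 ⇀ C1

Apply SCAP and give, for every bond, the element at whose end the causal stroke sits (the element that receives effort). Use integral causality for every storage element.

bond 0 stroke→TF1
bond 1 stroke→J2
bond 2 stroke→Sf1
bond 3 stroke→R1
bond 4 stroke→R2
bond 5 stroke→J1

bond 2 |Sf1  (Sf1 (Sf) sets flow on bond)
bond 5 |J1  (prefer integral on C1)
bond 0 |TF1  (0-jn J1 has e-setter on 5)
bond 4 |R2  (common-e at J1 fixed by 5)
bond 1 |J2  (through TF1, causality passes straight; one stroke at TF1)
bond 3 |R1  (only one flow-in slot at J2)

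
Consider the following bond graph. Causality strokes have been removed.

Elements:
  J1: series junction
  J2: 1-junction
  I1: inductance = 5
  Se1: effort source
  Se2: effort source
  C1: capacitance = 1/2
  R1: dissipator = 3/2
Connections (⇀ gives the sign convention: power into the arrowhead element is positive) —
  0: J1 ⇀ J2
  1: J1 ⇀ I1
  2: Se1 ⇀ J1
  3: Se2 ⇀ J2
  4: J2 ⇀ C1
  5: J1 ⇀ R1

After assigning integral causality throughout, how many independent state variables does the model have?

2  (C1, I1 all integral)

#2 →J1  (source Se1 imposes e)
#3 →J2  (source Se2 imposes e)
#1 →I1  (I1: I, integral causality)
#0 →J1  (common-f at J1 fixed by 1)
#5 →J1  (J1 flow already set via bond 1)
#4 →J2  (J2 flow already set via bond 0)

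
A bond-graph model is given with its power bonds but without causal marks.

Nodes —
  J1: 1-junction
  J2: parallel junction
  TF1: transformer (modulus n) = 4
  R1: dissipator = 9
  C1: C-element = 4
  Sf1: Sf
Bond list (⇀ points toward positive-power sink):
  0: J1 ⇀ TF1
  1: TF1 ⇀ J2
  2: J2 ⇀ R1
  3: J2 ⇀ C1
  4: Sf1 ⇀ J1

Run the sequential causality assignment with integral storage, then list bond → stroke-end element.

β0 |J1
β1 |TF1
β2 |R1
β3 |J2
β4 |Sf1

#4 stroke at Sf1  (Sf1 (Sf) sets flow on bond)
#0 stroke at J1  (J1: bond 4 brought flow, rest push out)
#1 stroke at TF1  (TF1: transformer flips bond 0)
#3 stroke at J2  (C1 integral (e out))
#2 stroke at R1  (common-e at J2 fixed by 3)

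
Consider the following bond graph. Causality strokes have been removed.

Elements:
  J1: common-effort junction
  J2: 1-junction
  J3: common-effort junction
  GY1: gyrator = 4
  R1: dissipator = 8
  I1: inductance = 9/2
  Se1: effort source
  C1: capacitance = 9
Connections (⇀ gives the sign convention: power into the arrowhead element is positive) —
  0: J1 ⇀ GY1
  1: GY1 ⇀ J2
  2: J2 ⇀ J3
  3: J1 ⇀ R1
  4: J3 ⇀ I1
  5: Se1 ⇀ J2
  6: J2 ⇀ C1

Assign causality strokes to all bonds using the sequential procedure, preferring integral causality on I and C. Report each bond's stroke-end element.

b5 stroke at J2  (source Se1 imposes e)
b4 stroke at I1  (I1: I, integral causality)
b2 stroke at J3  (J3 needs exactly one e-in)
b1 stroke at J2  (J2 flow already set via bond 2)
b6 stroke at J2  (1-jn J2 has f-setter on 2)
b0 stroke at J1  (GY1: gyrator matches bond 1)
b3 stroke at R1  (0-jn J1 has e-setter on 0)

#0 stroke→J1
#1 stroke→J2
#2 stroke→J3
#3 stroke→R1
#4 stroke→I1
#5 stroke→J2
#6 stroke→J2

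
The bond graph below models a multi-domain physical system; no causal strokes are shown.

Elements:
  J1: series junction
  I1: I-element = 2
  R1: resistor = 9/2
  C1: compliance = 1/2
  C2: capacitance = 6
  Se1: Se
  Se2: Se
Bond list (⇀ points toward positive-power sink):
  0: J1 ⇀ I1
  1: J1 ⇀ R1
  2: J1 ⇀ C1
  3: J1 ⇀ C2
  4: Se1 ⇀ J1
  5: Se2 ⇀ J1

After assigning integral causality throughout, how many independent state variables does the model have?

#4 stroke at J1  (Se1 (Se) sets effort on bond)
#5 stroke at J1  (Se2 fixes effort; stroke away)
#0 stroke at I1  (I1: I, integral causality)
#1 stroke at J1  (1-jn J1 has f-setter on 0)
#2 stroke at J1  (J1: bond 0 brought flow, rest push out)
#3 stroke at J1  (1-jn J1 has f-setter on 0)

3  (C1, C2, I1 all integral)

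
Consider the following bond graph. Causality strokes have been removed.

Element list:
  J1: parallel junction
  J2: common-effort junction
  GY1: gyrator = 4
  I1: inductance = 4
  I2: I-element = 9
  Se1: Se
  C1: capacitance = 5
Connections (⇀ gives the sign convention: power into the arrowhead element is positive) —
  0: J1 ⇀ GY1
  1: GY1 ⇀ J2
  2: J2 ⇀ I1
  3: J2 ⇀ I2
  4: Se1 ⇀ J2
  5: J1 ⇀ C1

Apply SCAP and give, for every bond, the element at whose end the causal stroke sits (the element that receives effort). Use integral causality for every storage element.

b4 →J2  (source Se1 imposes e)
b1 →GY1  (0-jn J2 has e-setter on 4)
b2 →I1  (common-e at J2 fixed by 4)
b3 →I2  (0-jn J2 has e-setter on 4)
b0 →GY1  (GY1: gyrator matches bond 1)
b5 →J1  (J1 needs exactly one e-in)

b0 |GY1
b1 |GY1
b2 |I1
b3 |I2
b4 |J2
b5 |J1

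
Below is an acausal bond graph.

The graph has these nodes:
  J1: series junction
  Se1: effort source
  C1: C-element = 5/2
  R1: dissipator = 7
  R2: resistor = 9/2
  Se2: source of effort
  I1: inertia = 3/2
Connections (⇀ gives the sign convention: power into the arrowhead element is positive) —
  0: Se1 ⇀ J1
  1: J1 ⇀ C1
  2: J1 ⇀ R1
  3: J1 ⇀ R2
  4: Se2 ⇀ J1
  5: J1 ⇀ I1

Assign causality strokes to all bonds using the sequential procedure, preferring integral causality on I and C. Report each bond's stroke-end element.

b0 →J1
b1 →J1
b2 →J1
b3 →J1
b4 →J1
b5 →I1

β0 |J1  (Se1 fixes effort; stroke away)
β4 |J1  (source Se2 imposes e)
β1 |J1  (C1: C, integral causality)
β5 |I1  (prefer integral on I1)
β2 |J1  (J1 flow already set via bond 5)
β3 |J1  (1-jn J1 has f-setter on 5)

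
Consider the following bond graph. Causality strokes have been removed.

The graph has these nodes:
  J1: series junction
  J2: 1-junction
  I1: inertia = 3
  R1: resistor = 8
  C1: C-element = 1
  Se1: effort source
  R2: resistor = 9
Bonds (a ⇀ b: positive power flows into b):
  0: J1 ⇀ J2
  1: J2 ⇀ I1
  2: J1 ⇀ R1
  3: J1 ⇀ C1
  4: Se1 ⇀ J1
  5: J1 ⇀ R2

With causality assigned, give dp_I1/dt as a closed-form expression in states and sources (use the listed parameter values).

β4 stroke at J1  (source Se1 imposes e)
β1 stroke at I1  (I1 outputs flow p/I1)
β0 stroke at J2  (J2: bond 1 brought flow, rest push out)
β2 stroke at J1  (J1: bond 0 brought flow, rest push out)
β3 stroke at J1  (1-jn J1 has f-setter on 0)
β5 stroke at J1  (J1 flow already set via bond 0)

dp_I1/dt = E_Se1 - 17*p_I1/3 - q_C1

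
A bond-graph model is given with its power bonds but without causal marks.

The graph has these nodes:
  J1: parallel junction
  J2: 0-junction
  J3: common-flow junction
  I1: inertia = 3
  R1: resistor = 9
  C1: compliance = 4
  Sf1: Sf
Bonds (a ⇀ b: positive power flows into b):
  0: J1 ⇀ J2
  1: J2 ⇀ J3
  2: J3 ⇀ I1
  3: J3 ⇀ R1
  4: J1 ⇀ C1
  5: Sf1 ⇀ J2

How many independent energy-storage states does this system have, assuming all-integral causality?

2  (C1, I1 all integral)

bond 5 stroke at Sf1  (source Sf1 imposes f)
bond 2 stroke at I1  (I1 outputs flow p/I1)
bond 1 stroke at J3  (1-jn J3 has f-setter on 2)
bond 3 stroke at J3  (common-f at J3 fixed by 2)
bond 0 stroke at J2  (J2: last free bond brings effort in)
bond 4 stroke at J1  (only one effort-in slot at J1)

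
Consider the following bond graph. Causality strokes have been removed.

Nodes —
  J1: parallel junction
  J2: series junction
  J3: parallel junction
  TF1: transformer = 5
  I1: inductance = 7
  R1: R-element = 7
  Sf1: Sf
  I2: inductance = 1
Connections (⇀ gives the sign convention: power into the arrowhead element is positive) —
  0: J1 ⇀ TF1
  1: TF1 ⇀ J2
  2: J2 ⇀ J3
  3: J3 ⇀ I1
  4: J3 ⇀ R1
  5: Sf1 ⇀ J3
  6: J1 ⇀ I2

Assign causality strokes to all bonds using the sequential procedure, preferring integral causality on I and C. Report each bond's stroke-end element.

#5 stroke→Sf1  (Sf1 fixes flow; stroke at Sf1)
#3 stroke→I1  (I1: I, integral causality)
#6 stroke→I2  (I2 outputs flow p/I2)
#0 stroke→J1  (J1 needs exactly one e-in)
#1 stroke→TF1  (TF TF1: opposite of bond 0)
#2 stroke→J2  (common-f at J2 fixed by 1)
#4 stroke→J3  (J3 needs exactly one e-in)

#0 →J1
#1 →TF1
#2 →J2
#3 →I1
#4 →J3
#5 →Sf1
#6 →I2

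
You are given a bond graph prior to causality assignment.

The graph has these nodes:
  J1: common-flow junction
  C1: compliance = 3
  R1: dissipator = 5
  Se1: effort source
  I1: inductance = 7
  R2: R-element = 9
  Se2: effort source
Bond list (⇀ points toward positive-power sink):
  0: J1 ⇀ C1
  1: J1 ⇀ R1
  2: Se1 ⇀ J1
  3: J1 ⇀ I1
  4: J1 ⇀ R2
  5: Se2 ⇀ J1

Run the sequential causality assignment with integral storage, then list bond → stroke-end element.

β2 stroke at J1  (Se1 fixes effort; stroke away)
β5 stroke at J1  (Se2 (Se) sets effort on bond)
β0 stroke at J1  (C1 integral (e out))
β3 stroke at I1  (I1: I, integral causality)
β1 stroke at J1  (J1 flow already set via bond 3)
β4 stroke at J1  (J1 flow already set via bond 3)

#0 →J1
#1 →J1
#2 →J1
#3 →I1
#4 →J1
#5 →J1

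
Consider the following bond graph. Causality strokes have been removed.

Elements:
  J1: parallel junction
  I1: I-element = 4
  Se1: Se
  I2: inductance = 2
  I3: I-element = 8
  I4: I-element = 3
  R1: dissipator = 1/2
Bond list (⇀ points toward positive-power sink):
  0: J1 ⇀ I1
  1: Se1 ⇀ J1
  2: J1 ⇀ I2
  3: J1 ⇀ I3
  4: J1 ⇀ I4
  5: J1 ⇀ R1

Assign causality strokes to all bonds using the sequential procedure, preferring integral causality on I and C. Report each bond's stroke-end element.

bond 0 stroke at I1
bond 1 stroke at J1
bond 2 stroke at I2
bond 3 stroke at I3
bond 4 stroke at I4
bond 5 stroke at R1

b1 stroke at J1  (Se1 (Se) sets effort on bond)
b0 stroke at I1  (J1: bond 1 brought effort, rest push out)
b2 stroke at I2  (0-jn J1 has e-setter on 1)
b3 stroke at I3  (common-e at J1 fixed by 1)
b4 stroke at I4  (J1: bond 1 brought effort, rest push out)
b5 stroke at R1  (0-jn J1 has e-setter on 1)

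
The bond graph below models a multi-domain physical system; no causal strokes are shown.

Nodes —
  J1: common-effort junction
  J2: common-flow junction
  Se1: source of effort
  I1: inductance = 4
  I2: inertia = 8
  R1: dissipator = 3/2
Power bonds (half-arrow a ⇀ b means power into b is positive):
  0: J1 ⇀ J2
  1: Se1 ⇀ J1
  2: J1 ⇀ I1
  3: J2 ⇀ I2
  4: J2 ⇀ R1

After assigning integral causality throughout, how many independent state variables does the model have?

2  (I1, I2 all integral)

#1 |J1  (Se1 (Se) sets effort on bond)
#0 |J2  (0-jn J1 has e-setter on 1)
#2 |I1  (J1: bond 1 brought effort, rest push out)
#3 |I2  (I2: I, integral causality)
#4 |J2  (common-f at J2 fixed by 3)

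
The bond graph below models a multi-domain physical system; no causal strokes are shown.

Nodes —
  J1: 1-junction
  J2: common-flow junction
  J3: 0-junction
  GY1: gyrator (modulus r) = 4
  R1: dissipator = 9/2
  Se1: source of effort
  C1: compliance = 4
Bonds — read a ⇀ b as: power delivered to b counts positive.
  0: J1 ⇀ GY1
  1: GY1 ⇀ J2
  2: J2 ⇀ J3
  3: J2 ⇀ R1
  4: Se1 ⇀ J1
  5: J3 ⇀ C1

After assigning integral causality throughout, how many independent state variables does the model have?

#4 →J1  (source Se1 imposes e)
#0 →GY1  (J1: last free bond brings flow in)
#1 →GY1  (through GY1, causality inverts; strokes same side of GY1)
#2 →J2  (common-f at J2 fixed by 1)
#3 →J2  (J2: bond 1 brought flow, rest push out)
#5 →J3  (only one effort-in slot at J3)

1  (C1 all integral)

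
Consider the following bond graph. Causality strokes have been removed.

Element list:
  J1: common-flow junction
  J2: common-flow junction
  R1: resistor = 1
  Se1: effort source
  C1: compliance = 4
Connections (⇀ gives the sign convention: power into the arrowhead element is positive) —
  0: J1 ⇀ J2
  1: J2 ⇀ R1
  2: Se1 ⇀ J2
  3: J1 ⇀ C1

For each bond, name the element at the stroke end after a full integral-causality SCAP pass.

#2 |J2  (Se1 fixes effort; stroke away)
#3 |J1  (prefer integral on C1)
#0 |J2  (closing 1-jn rule on J1)
#1 |R1  (only one flow-in slot at J2)

bond 0 stroke→J2
bond 1 stroke→R1
bond 2 stroke→J2
bond 3 stroke→J1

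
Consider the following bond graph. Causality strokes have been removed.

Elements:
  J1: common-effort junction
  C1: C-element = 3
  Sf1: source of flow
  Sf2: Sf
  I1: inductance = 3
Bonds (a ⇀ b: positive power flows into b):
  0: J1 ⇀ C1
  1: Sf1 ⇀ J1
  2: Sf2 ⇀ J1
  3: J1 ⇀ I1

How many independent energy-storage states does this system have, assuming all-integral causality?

2  (C1, I1 all integral)

β1 stroke at Sf1  (Sf1 fixes flow; stroke at Sf1)
β2 stroke at Sf2  (Sf2 (Sf) sets flow on bond)
β0 stroke at J1  (C1 outputs effort q/C1)
β3 stroke at I1  (J1: bond 0 brought effort, rest push out)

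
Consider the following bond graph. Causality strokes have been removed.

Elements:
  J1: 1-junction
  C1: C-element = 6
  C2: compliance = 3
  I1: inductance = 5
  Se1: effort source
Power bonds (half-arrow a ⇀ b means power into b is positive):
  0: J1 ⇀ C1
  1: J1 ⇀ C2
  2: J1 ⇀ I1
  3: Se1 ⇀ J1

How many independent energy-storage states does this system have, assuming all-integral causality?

3  (C1, C2, I1 all integral)

β3 →J1  (Se1 fixes effort; stroke away)
β0 →J1  (C1 integral (e out))
β1 →J1  (C2 integral (e out))
β2 →I1  (J1 needs exactly one f-in)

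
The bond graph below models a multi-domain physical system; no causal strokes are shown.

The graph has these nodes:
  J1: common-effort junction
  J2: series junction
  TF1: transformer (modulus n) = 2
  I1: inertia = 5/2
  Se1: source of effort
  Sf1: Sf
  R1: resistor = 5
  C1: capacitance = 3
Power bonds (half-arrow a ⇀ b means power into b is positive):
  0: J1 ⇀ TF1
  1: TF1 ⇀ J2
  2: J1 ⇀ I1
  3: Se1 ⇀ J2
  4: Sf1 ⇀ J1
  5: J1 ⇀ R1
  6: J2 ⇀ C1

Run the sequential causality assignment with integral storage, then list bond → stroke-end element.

β3 →J2  (source Se1 imposes e)
β4 →Sf1  (Sf1: flow source, stroke at near end)
β2 →I1  (I1 outputs flow p/I1)
β6 →J2  (C1: C, integral causality)
β1 →TF1  (J2 needs exactly one f-in)
β0 →J1  (TF TF1: opposite of bond 1)
β5 →R1  (J1: bond 0 brought effort, rest push out)

bond 0 stroke at J1
bond 1 stroke at TF1
bond 2 stroke at I1
bond 3 stroke at J2
bond 4 stroke at Sf1
bond 5 stroke at R1
bond 6 stroke at J2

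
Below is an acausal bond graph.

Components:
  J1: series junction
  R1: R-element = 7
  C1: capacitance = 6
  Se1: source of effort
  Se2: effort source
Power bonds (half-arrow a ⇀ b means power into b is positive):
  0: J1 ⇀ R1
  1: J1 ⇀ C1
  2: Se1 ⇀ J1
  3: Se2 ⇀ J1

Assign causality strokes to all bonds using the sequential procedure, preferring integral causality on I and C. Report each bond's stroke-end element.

bond 2 →J1  (Se1: effort source, stroke at far end)
bond 3 →J1  (source Se2 imposes e)
bond 1 →J1  (C1: C, integral causality)
bond 0 →R1  (J1: last free bond brings flow in)

β0 →R1
β1 →J1
β2 →J1
β3 →J1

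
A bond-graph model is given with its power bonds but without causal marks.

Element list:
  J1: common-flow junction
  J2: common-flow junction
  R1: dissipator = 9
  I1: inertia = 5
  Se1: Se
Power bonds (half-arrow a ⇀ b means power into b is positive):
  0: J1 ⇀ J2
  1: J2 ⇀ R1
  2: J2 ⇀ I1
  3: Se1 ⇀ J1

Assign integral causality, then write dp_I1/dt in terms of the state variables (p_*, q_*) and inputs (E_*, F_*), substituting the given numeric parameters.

dp_I1/dt = E_Se1 - 9*p_I1/5

b3 stroke at J1  (source Se1 imposes e)
b0 stroke at J2  (closing 1-jn rule on J1)
b2 stroke at I1  (I1 integral (f out))
b1 stroke at J2  (1-jn J2 has f-setter on 2)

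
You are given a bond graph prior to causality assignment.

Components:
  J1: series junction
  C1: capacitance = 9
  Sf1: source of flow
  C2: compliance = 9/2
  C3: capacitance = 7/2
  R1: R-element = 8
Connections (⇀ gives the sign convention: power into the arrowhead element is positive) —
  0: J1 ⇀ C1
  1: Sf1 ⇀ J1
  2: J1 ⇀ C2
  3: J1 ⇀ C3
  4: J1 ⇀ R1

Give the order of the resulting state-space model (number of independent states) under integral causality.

3  (C1, C2, C3 all integral)

β1 →Sf1  (Sf1 (Sf) sets flow on bond)
β0 →J1  (J1 flow already set via bond 1)
β2 →J1  (1-jn J1 has f-setter on 1)
β3 →J1  (1-jn J1 has f-setter on 1)
β4 →J1  (1-jn J1 has f-setter on 1)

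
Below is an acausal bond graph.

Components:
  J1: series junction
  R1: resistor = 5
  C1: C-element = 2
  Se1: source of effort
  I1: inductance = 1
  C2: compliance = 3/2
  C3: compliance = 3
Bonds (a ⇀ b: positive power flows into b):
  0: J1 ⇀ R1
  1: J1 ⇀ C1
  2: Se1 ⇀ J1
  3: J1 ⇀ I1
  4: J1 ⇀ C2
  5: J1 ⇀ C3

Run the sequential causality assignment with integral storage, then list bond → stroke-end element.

β0 |J1
β1 |J1
β2 |J1
β3 |I1
β4 |J1
β5 |J1

#2 |J1  (Se1 (Se) sets effort on bond)
#1 |J1  (C1: C, integral causality)
#3 |I1  (I1 outputs flow p/I1)
#0 |J1  (common-f at J1 fixed by 3)
#4 |J1  (1-jn J1 has f-setter on 3)
#5 |J1  (J1 flow already set via bond 3)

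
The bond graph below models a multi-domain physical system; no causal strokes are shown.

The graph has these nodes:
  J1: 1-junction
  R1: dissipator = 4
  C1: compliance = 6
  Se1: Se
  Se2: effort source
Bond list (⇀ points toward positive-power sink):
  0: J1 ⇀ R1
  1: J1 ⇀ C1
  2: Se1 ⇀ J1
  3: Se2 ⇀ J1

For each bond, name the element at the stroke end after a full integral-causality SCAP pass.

β2 stroke→J1  (Se1: effort source, stroke at far end)
β3 stroke→J1  (Se2 (Se) sets effort on bond)
β1 stroke→J1  (C1 integral (e out))
β0 stroke→R1  (J1 needs exactly one f-in)

bond 0 stroke→R1
bond 1 stroke→J1
bond 2 stroke→J1
bond 3 stroke→J1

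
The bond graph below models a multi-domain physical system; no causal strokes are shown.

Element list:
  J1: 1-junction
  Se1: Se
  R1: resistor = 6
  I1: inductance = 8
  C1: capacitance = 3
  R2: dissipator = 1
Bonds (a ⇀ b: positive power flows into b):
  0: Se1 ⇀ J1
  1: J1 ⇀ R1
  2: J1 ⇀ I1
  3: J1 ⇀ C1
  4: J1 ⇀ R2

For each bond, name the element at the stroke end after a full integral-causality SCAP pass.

bond 0 |J1
bond 1 |J1
bond 2 |I1
bond 3 |J1
bond 4 |J1

β0 stroke→J1  (Se1: effort source, stroke at far end)
β2 stroke→I1  (prefer integral on I1)
β1 stroke→J1  (1-jn J1 has f-setter on 2)
β3 stroke→J1  (J1 flow already set via bond 2)
β4 stroke→J1  (common-f at J1 fixed by 2)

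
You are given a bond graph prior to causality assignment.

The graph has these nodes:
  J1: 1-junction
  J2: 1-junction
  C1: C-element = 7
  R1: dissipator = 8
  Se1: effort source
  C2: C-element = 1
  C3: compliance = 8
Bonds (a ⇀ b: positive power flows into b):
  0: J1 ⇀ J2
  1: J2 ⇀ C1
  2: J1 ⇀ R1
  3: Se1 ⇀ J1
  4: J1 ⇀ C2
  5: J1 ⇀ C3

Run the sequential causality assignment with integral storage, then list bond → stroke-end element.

bond 0 |J1
bond 1 |J2
bond 2 |R1
bond 3 |J1
bond 4 |J1
bond 5 |J1

bond 3 stroke at J1  (Se1: effort source, stroke at far end)
bond 1 stroke at J2  (C1 integral (e out))
bond 0 stroke at J1  (J2 needs exactly one f-in)
bond 4 stroke at J1  (C2: C, integral causality)
bond 5 stroke at J1  (prefer integral on C3)
bond 2 stroke at R1  (J1: last free bond brings flow in)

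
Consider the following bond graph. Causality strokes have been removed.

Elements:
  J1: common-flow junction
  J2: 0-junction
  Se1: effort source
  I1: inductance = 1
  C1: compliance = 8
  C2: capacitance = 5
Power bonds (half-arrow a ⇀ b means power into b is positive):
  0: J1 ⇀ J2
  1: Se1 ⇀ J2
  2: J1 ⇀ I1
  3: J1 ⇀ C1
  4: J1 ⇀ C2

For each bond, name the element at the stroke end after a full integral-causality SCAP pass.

bond 1 stroke at J2  (Se1 (Se) sets effort on bond)
bond 0 stroke at J1  (J2: bond 1 brought effort, rest push out)
bond 2 stroke at I1  (I1 outputs flow p/I1)
bond 3 stroke at J1  (1-jn J1 has f-setter on 2)
bond 4 stroke at J1  (J1: bond 2 brought flow, rest push out)

#0 |J1
#1 |J2
#2 |I1
#3 |J1
#4 |J1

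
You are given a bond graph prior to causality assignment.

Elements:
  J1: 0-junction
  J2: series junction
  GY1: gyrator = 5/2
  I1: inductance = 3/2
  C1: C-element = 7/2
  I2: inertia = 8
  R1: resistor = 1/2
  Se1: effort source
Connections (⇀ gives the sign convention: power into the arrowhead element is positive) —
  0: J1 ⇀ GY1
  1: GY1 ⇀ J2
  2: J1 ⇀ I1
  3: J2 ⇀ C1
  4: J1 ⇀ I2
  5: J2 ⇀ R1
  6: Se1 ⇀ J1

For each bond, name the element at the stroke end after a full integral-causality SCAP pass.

bond 6 stroke→J1  (Se1 (Se) sets effort on bond)
bond 0 stroke→GY1  (J1: bond 6 brought effort, rest push out)
bond 2 stroke→I1  (0-jn J1 has e-setter on 6)
bond 4 stroke→I2  (0-jn J1 has e-setter on 6)
bond 1 stroke→GY1  (through GY1, causality inverts; strokes same side of GY1)
bond 3 stroke→J2  (J2 flow already set via bond 1)
bond 5 stroke→J2  (common-f at J2 fixed by 1)

bond 0 |GY1
bond 1 |GY1
bond 2 |I1
bond 3 |J2
bond 4 |I2
bond 5 |J2
bond 6 |J1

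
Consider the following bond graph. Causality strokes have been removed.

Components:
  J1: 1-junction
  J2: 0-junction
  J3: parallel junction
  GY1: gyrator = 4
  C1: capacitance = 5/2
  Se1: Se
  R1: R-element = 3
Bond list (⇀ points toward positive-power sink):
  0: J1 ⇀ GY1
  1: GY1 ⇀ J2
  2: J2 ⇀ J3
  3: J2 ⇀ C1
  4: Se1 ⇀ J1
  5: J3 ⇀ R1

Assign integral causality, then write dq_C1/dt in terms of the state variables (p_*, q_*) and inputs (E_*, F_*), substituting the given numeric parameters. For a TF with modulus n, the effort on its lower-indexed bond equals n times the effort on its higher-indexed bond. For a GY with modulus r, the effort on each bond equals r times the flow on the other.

β4 stroke at J1  (source Se1 imposes e)
β0 stroke at GY1  (J1 needs exactly one f-in)
β1 stroke at GY1  (GY1 both-in/both-out from 0)
β3 stroke at J2  (C1 outputs effort q/C1)
β2 stroke at J3  (common-e at J2 fixed by 3)
β5 stroke at R1  (common-e at J3 fixed by 2)

dq_C1/dt = E_Se1/4 - 2*q_C1/15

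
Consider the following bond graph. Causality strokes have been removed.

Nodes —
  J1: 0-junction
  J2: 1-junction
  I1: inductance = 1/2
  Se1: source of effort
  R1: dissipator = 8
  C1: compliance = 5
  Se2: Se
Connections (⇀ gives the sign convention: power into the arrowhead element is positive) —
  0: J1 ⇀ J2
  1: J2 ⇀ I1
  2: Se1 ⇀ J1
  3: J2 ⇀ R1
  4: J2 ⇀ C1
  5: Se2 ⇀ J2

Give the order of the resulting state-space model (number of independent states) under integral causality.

b2 →J1  (Se1 (Se) sets effort on bond)
b5 →J2  (Se2 (Se) sets effort on bond)
b0 →J2  (J1: bond 2 brought effort, rest push out)
b1 →I1  (I1 outputs flow p/I1)
b3 →J2  (1-jn J2 has f-setter on 1)
b4 →J2  (1-jn J2 has f-setter on 1)

2  (C1, I1 all integral)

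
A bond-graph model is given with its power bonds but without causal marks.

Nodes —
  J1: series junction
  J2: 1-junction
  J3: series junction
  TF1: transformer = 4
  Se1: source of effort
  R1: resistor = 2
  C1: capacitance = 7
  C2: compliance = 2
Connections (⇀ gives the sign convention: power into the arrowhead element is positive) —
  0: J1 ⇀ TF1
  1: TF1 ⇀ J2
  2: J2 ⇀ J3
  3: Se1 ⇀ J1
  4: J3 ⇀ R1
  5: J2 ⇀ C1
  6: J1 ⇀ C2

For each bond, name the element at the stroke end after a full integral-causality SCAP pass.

β3 stroke→J1  (Se1 fixes effort; stroke away)
β5 stroke→J2  (C1 integral (e out))
β6 stroke→J1  (C2: C, integral causality)
β0 stroke→TF1  (closing 1-jn rule on J1)
β1 stroke→J2  (TF1: transformer flips bond 0)
β2 stroke→J3  (closing 1-jn rule on J2)
β4 stroke→R1  (J3: last free bond brings flow in)

bond 0 →TF1
bond 1 →J2
bond 2 →J3
bond 3 →J1
bond 4 →R1
bond 5 →J2
bond 6 →J1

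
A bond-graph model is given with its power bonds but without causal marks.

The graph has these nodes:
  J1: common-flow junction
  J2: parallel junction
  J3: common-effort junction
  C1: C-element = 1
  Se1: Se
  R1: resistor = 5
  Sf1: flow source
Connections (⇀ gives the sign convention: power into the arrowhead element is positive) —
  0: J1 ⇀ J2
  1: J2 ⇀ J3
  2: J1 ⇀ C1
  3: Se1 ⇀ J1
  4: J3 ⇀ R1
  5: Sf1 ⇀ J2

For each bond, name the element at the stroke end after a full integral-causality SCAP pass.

#3 |J1  (Se1 (Se) sets effort on bond)
#5 |Sf1  (Sf1 (Sf) sets flow on bond)
#2 |J1  (prefer integral on C1)
#0 |J2  (only one flow-in slot at J1)
#1 |J3  (common-e at J2 fixed by 0)
#4 |R1  (0-jn J3 has e-setter on 1)

bond 0 stroke→J2
bond 1 stroke→J3
bond 2 stroke→J1
bond 3 stroke→J1
bond 4 stroke→R1
bond 5 stroke→Sf1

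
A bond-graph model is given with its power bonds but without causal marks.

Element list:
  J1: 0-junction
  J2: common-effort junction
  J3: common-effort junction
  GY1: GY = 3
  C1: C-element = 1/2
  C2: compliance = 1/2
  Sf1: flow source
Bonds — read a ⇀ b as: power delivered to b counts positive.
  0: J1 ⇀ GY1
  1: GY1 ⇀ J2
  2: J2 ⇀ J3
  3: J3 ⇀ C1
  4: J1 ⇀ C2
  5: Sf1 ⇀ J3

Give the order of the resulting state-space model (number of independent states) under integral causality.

2  (C1, C2 all integral)

#5 stroke→Sf1  (source Sf1 imposes f)
#3 stroke→J3  (prefer integral on C1)
#2 stroke→J2  (J3: bond 3 brought effort, rest push out)
#1 stroke→GY1  (common-e at J2 fixed by 2)
#0 stroke→GY1  (GY GY1: same side as bond 1)
#4 stroke→J1  (J1 needs exactly one e-in)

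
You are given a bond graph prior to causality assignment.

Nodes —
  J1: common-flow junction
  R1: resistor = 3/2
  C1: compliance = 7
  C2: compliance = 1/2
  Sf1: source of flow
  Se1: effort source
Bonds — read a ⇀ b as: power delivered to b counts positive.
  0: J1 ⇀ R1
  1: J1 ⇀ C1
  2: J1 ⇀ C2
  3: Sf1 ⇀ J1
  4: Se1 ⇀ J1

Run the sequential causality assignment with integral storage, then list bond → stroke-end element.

#3 |Sf1  (source Sf1 imposes f)
#4 |J1  (Se1 fixes effort; stroke away)
#0 |J1  (J1: bond 3 brought flow, rest push out)
#1 |J1  (J1: bond 3 brought flow, rest push out)
#2 |J1  (J1: bond 3 brought flow, rest push out)

bond 0 stroke→J1
bond 1 stroke→J1
bond 2 stroke→J1
bond 3 stroke→Sf1
bond 4 stroke→J1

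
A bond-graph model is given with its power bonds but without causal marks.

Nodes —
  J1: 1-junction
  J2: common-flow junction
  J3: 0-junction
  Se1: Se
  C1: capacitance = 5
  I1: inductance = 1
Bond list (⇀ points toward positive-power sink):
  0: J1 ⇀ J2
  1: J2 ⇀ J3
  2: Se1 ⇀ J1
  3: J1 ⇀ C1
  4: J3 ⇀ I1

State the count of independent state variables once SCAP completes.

2  (C1, I1 all integral)

b2 stroke at J1  (Se1: effort source, stroke at far end)
b3 stroke at J1  (C1 outputs effort q/C1)
b0 stroke at J2  (only one flow-in slot at J1)
b1 stroke at J3  (J2 needs exactly one f-in)
b4 stroke at I1  (J3: bond 1 brought effort, rest push out)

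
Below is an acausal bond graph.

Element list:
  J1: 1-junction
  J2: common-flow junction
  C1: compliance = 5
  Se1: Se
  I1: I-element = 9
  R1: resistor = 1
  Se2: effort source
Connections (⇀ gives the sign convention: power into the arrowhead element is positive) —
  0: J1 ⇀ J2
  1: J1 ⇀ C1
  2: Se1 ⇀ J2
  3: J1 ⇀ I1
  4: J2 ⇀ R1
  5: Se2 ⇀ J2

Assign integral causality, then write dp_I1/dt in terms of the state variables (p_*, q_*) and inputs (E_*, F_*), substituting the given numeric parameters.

dp_I1/dt = E_Se1 + E_Se2 - p_I1/9 - q_C1/5

#2 stroke at J2  (Se1 fixes effort; stroke away)
#5 stroke at J2  (Se2: effort source, stroke at far end)
#1 stroke at J1  (C1 integral (e out))
#3 stroke at I1  (I1 outputs flow p/I1)
#0 stroke at J1  (J1: bond 3 brought flow, rest push out)
#4 stroke at J2  (1-jn J2 has f-setter on 0)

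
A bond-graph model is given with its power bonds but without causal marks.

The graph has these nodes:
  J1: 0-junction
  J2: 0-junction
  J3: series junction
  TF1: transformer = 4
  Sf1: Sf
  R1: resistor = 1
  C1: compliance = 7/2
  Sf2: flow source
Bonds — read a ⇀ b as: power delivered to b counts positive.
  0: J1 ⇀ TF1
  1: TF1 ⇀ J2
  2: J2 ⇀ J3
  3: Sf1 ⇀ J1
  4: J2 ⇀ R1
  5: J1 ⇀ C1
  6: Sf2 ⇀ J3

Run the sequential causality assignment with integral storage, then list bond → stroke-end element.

#0 stroke→TF1
#1 stroke→J2
#2 stroke→J3
#3 stroke→Sf1
#4 stroke→R1
#5 stroke→J1
#6 stroke→Sf2

#3 |Sf1  (source Sf1 imposes f)
#6 |Sf2  (Sf2: flow source, stroke at near end)
#2 |J3  (J3 flow already set via bond 6)
#5 |J1  (C1 integral (e out))
#0 |TF1  (common-e at J1 fixed by 5)
#1 |J2  (TF1 one-in-one-out from 0)
#4 |R1  (J2 effort already set via bond 1)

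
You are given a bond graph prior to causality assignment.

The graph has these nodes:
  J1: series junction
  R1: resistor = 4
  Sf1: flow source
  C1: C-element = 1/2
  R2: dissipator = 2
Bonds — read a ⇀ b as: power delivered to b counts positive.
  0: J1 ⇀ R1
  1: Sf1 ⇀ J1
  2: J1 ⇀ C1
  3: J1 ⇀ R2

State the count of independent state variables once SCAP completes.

1  (C1 all integral)

#1 |Sf1  (Sf1 fixes flow; stroke at Sf1)
#0 |J1  (common-f at J1 fixed by 1)
#2 |J1  (1-jn J1 has f-setter on 1)
#3 |J1  (1-jn J1 has f-setter on 1)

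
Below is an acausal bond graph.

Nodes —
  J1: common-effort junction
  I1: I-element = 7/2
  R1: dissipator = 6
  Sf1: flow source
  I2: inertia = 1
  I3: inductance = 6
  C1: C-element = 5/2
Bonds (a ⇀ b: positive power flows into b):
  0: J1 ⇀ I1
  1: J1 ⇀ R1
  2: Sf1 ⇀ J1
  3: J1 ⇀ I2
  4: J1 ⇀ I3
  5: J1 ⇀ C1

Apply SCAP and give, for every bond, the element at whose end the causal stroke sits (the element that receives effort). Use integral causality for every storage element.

b2 stroke→Sf1  (Sf1 fixes flow; stroke at Sf1)
b0 stroke→I1  (I1 outputs flow p/I1)
b3 stroke→I2  (prefer integral on I2)
b4 stroke→I3  (I3 outputs flow p/I3)
b5 stroke→J1  (C1 outputs effort q/C1)
b1 stroke→R1  (J1 effort already set via bond 5)

b0 |I1
b1 |R1
b2 |Sf1
b3 |I2
b4 |I3
b5 |J1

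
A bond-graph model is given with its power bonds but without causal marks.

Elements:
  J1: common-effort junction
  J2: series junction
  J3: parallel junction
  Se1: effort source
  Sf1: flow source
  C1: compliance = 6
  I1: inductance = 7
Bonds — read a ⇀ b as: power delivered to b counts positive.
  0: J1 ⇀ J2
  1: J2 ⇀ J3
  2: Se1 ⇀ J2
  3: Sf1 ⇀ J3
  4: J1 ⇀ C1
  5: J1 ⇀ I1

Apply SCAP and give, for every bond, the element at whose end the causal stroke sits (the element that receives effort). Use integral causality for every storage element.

β0 stroke→J2
β1 stroke→J3
β2 stroke→J2
β3 stroke→Sf1
β4 stroke→J1
β5 stroke→I1

bond 2 →J2  (source Se1 imposes e)
bond 3 →Sf1  (source Sf1 imposes f)
bond 1 →J3  (J3: last free bond brings effort in)
bond 0 →J2  (1-jn J2 has f-setter on 1)
bond 4 →J1  (C1 integral (e out))
bond 5 →I1  (common-e at J1 fixed by 4)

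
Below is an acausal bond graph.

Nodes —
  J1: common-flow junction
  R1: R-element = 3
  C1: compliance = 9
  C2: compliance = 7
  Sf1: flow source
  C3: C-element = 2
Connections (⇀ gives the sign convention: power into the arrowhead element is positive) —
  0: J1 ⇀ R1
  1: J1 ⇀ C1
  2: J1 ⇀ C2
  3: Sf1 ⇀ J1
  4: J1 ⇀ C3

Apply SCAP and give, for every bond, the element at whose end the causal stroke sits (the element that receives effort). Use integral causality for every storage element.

#3 stroke at Sf1  (Sf1: flow source, stroke at near end)
#0 stroke at J1  (J1 flow already set via bond 3)
#1 stroke at J1  (J1: bond 3 brought flow, rest push out)
#2 stroke at J1  (1-jn J1 has f-setter on 3)
#4 stroke at J1  (J1: bond 3 brought flow, rest push out)

bond 0 →J1
bond 1 →J1
bond 2 →J1
bond 3 →Sf1
bond 4 →J1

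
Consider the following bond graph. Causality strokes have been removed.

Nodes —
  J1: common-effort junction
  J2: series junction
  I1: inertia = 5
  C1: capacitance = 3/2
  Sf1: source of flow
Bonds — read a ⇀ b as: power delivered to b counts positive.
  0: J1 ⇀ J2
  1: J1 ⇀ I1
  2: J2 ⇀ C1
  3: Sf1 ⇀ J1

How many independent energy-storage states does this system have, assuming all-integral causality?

2  (C1, I1 all integral)

bond 3 stroke at Sf1  (Sf1: flow source, stroke at near end)
bond 1 stroke at I1  (I1 integral (f out))
bond 0 stroke at J1  (closing 0-jn rule on J1)
bond 2 stroke at J2  (J2: bond 0 brought flow, rest push out)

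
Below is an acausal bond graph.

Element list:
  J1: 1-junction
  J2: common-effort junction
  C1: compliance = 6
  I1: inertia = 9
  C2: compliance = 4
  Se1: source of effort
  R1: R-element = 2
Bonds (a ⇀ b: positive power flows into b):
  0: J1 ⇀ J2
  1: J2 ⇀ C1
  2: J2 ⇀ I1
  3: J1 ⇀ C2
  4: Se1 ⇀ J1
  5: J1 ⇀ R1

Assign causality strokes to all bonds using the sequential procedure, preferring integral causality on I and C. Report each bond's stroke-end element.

bond 4 stroke at J1  (Se1: effort source, stroke at far end)
bond 1 stroke at J2  (C1 outputs effort q/C1)
bond 0 stroke at J1  (0-jn J2 has e-setter on 1)
bond 2 stroke at I1  (common-e at J2 fixed by 1)
bond 3 stroke at J1  (C2: C, integral causality)
bond 5 stroke at R1  (J1: last free bond brings flow in)

β0 |J1
β1 |J2
β2 |I1
β3 |J1
β4 |J1
β5 |R1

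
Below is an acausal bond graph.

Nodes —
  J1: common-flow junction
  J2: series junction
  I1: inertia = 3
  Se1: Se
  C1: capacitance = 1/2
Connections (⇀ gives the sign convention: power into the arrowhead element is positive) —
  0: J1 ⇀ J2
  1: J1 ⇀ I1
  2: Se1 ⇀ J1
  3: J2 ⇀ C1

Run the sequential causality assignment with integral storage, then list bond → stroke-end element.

bond 2 |J1  (Se1 fixes effort; stroke away)
bond 1 |I1  (I1 outputs flow p/I1)
bond 0 |J1  (J1: bond 1 brought flow, rest push out)
bond 3 |J2  (J2 flow already set via bond 0)

b0 |J1
b1 |I1
b2 |J1
b3 |J2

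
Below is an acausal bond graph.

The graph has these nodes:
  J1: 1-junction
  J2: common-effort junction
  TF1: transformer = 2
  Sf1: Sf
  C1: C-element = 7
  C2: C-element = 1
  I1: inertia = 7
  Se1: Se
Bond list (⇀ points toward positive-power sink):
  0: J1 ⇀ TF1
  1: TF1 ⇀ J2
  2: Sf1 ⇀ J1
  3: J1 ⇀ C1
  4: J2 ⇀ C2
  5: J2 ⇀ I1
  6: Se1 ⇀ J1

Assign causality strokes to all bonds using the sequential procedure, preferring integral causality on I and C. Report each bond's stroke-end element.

bond 2 |Sf1  (Sf1: flow source, stroke at near end)
bond 6 |J1  (Se1 fixes effort; stroke away)
bond 0 |J1  (common-f at J1 fixed by 2)
bond 3 |J1  (common-f at J1 fixed by 2)
bond 1 |TF1  (TF1 one-in-one-out from 0)
bond 4 |J2  (prefer integral on C2)
bond 5 |I1  (J2 effort already set via bond 4)

bond 0 stroke at J1
bond 1 stroke at TF1
bond 2 stroke at Sf1
bond 3 stroke at J1
bond 4 stroke at J2
bond 5 stroke at I1
bond 6 stroke at J1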